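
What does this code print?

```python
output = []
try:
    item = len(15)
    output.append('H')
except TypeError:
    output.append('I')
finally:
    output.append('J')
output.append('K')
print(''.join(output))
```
IJK

finally always runs, even after exception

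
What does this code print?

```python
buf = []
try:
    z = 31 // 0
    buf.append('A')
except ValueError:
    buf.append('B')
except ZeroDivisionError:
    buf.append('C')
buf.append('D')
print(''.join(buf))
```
CD

ZeroDivisionError is caught by its specific handler, not ValueError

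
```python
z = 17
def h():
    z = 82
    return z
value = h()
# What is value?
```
82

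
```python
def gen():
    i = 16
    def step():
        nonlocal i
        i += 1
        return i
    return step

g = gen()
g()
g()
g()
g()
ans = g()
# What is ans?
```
21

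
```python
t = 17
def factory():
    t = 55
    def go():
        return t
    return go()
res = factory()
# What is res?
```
55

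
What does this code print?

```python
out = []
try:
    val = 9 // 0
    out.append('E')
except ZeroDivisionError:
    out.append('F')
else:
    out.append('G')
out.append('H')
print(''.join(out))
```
FH

else block skipped when exception is caught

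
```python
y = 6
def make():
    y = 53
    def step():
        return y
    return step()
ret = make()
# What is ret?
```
53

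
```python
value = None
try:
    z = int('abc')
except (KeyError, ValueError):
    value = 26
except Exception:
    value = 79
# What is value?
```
26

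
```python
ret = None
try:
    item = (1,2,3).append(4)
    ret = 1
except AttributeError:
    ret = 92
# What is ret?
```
92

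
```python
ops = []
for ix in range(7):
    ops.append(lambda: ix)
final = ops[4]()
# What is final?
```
6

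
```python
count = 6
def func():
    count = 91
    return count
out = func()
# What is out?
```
91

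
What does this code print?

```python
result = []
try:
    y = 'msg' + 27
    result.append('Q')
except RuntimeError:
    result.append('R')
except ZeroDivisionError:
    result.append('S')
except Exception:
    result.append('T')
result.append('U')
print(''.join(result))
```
TU

TypeError not specifically caught, falls to Exception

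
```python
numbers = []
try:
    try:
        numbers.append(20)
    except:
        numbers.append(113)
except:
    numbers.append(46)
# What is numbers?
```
[20]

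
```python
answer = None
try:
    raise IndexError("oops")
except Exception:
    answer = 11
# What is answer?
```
11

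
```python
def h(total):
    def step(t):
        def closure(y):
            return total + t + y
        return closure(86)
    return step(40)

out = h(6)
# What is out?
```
132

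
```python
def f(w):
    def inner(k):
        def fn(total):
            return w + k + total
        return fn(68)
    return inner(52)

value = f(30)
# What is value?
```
150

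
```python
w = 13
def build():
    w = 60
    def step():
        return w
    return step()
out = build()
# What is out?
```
60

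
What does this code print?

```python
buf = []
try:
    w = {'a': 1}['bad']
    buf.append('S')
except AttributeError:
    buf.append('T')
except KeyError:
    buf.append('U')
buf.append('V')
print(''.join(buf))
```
UV

KeyError is caught by its specific handler, not AttributeError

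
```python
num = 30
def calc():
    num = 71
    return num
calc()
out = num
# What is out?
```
30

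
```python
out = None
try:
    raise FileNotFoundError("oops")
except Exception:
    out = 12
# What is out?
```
12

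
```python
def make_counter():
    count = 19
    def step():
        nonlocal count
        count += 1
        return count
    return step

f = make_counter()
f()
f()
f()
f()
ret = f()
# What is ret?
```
24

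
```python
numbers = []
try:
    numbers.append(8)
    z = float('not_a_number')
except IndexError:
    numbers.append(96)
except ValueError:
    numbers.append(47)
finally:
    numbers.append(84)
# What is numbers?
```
[8, 47, 84]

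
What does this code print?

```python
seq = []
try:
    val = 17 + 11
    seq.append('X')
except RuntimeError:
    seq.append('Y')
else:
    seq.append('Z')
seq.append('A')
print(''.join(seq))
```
XZA

else block runs when no exception occurs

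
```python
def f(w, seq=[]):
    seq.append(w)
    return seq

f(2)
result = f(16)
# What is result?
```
[2, 16]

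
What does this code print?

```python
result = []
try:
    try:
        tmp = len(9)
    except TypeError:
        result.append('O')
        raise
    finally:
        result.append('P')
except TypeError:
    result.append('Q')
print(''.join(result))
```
OPQ

finally runs before re-raised exception propagates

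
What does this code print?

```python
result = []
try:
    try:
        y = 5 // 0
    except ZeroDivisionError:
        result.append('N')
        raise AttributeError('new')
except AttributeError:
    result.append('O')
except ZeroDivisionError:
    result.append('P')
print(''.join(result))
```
NO

New AttributeError raised, caught by outer AttributeError handler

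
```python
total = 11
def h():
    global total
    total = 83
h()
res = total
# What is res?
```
83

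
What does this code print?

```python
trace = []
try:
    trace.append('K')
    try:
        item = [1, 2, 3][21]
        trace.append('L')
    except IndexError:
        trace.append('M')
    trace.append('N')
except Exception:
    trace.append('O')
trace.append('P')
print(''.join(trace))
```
KMNP

Inner exception caught by inner handler, outer continues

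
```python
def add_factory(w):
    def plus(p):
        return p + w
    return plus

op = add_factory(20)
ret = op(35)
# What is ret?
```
55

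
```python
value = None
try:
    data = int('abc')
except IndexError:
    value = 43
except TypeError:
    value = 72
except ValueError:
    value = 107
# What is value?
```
107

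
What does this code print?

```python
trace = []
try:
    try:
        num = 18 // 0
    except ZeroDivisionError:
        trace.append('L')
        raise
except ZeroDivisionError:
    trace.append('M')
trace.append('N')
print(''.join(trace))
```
LMN

raise without argument re-raises current exception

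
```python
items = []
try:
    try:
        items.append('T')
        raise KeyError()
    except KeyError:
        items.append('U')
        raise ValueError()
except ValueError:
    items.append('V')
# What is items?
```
['T', 'U', 'V']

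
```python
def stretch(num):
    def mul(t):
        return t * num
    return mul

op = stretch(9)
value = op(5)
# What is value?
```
45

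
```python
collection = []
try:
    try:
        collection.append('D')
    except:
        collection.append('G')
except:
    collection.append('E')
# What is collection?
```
['D']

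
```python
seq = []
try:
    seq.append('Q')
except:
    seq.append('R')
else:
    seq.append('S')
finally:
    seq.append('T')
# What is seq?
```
['Q', 'S', 'T']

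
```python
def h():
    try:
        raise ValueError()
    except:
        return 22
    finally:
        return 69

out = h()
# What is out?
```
69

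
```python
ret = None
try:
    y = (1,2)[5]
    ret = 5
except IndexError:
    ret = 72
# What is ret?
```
72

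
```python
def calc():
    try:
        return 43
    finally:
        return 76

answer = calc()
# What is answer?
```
76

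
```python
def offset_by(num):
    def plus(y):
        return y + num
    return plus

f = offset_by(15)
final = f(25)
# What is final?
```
40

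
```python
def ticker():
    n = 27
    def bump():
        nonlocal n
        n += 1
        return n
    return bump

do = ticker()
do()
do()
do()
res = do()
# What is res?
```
31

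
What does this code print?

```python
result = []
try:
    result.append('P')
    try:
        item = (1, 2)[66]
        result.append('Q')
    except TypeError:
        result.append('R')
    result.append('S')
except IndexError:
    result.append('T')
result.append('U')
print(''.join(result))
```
PTU

Inner handler doesn't match, propagates to outer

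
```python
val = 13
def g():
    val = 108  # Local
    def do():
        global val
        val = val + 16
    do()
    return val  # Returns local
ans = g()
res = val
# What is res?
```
29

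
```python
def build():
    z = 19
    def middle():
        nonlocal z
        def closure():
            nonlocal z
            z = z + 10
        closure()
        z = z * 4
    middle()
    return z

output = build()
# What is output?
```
116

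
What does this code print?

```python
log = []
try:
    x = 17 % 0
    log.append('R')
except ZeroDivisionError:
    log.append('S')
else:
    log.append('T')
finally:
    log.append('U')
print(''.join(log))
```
SU

Exception: except runs, else skipped, finally runs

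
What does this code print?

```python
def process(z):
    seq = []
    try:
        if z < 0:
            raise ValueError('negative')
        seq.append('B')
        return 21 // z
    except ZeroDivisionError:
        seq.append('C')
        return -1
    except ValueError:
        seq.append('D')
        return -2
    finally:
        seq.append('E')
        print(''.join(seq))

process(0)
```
BCE

z=0 causes ZeroDivisionError, caught, finally prints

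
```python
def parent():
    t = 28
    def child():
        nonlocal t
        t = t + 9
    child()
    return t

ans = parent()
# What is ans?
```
37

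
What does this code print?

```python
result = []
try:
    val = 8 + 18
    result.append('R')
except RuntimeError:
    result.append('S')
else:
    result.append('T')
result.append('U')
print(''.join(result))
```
RTU

else block runs when no exception occurs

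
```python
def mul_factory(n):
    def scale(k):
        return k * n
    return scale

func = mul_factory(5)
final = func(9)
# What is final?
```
45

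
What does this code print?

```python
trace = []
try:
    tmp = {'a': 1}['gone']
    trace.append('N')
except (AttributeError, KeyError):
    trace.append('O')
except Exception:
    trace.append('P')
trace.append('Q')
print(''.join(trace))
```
OQ

KeyError matches tuple containing it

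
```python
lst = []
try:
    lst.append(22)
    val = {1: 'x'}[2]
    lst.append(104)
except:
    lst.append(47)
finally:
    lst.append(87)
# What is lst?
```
[22, 47, 87]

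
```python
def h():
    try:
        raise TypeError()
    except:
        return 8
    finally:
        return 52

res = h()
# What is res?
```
52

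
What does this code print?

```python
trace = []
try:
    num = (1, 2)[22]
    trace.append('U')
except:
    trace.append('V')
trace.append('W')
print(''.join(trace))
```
VW

Exception raised in try, caught by bare except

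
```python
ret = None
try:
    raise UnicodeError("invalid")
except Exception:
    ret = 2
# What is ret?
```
2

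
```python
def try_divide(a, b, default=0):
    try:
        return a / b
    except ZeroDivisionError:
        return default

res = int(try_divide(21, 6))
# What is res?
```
3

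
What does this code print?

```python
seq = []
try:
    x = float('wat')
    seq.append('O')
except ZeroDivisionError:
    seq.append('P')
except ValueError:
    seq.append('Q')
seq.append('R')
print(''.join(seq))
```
QR

ValueError is caught by its specific handler, not ZeroDivisionError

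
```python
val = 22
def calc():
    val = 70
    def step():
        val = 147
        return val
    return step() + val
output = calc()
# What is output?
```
217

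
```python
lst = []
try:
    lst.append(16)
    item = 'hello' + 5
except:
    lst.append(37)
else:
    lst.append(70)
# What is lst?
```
[16, 37]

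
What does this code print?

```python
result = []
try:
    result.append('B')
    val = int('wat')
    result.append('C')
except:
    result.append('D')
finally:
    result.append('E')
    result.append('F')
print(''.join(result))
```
BDEF

Code before exception runs, then except, then all of finally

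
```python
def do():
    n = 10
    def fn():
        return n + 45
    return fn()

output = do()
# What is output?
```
55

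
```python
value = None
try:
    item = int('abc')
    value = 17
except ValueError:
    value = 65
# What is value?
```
65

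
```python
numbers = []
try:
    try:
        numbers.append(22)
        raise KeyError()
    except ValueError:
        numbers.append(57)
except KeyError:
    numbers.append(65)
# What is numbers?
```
[22, 65]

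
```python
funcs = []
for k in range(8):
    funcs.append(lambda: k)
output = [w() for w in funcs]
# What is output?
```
[7, 7, 7, 7, 7, 7, 7, 7]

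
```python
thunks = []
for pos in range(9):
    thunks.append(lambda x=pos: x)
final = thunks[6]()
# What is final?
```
6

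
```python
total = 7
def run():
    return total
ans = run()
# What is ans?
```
7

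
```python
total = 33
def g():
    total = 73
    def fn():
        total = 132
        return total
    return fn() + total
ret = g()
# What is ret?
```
205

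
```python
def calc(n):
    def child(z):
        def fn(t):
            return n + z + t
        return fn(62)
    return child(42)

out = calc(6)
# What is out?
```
110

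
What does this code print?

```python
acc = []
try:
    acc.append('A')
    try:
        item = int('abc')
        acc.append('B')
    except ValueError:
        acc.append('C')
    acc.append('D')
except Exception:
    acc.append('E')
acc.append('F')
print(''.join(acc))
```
ACDF

Inner exception caught by inner handler, outer continues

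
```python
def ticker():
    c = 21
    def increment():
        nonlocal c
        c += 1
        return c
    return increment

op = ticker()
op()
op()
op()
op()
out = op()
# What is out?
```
26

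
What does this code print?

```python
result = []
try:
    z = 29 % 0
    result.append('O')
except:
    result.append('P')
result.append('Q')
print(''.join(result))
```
PQ

Exception raised in try, caught by bare except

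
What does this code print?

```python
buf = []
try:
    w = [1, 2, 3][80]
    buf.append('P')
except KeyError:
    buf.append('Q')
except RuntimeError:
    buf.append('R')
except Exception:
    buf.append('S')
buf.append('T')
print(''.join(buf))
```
ST

IndexError not specifically caught, falls to Exception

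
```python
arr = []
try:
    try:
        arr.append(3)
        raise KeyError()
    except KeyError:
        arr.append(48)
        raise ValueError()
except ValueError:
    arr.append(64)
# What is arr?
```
[3, 48, 64]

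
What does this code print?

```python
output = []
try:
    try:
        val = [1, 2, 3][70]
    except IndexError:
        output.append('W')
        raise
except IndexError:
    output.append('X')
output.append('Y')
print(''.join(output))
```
WXY

raise without argument re-raises current exception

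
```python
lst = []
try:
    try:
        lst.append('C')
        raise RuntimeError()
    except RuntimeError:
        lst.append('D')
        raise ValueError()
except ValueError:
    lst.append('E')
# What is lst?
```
['C', 'D', 'E']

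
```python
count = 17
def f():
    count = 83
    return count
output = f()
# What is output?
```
83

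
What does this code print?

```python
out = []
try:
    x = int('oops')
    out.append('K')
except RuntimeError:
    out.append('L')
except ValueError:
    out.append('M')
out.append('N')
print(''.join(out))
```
MN

ValueError is caught by its specific handler, not RuntimeError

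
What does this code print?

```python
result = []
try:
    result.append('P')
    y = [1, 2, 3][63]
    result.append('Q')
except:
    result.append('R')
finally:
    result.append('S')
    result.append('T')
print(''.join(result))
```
PRST

Code before exception runs, then except, then all of finally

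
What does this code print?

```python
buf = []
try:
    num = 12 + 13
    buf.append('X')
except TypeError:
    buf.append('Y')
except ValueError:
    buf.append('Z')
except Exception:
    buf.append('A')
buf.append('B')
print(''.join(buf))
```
XB

No exception, try block completes normally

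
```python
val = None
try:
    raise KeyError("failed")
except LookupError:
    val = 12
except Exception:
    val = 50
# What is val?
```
12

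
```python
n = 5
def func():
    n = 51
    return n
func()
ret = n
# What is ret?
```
5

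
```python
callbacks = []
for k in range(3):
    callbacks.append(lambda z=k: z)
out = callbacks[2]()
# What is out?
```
2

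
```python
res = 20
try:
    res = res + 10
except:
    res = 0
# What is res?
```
30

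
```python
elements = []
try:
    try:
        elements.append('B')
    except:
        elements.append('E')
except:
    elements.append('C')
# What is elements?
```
['B']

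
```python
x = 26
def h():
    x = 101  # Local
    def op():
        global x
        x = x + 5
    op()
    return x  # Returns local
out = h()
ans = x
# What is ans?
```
31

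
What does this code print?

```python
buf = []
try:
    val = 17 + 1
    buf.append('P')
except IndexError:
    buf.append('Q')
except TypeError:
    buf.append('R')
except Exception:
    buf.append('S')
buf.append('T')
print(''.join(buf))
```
PT

No exception, try block completes normally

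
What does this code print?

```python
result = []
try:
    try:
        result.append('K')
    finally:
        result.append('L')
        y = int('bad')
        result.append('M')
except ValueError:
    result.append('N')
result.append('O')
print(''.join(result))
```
KLNO

Exception in inner finally caught by outer except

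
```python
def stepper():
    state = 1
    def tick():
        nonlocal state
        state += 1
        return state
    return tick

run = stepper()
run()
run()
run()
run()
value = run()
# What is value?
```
6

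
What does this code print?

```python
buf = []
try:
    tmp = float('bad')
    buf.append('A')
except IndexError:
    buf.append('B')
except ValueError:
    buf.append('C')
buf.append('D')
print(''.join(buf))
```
CD

ValueError is caught by its specific handler, not IndexError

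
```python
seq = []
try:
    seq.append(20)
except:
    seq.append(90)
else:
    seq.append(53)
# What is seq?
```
[20, 53]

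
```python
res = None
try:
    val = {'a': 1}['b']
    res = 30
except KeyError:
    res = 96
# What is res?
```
96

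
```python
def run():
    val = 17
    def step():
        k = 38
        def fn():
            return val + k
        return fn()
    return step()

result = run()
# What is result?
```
55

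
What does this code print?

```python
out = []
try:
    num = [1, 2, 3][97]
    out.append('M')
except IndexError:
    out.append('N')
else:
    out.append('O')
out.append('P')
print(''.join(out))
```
NP

else block skipped when exception is caught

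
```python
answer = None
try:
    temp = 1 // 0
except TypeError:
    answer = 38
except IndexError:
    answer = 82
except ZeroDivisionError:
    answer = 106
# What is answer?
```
106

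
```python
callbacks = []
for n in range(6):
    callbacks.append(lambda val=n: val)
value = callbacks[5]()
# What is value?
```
5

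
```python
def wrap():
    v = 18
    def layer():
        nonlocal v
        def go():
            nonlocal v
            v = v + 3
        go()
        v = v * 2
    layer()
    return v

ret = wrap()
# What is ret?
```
42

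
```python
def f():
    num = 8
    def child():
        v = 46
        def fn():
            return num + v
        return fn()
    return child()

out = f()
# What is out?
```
54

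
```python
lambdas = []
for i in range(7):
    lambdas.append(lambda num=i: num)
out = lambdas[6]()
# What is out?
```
6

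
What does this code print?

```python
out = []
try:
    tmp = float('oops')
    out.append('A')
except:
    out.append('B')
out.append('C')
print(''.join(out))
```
BC

Exception raised in try, caught by bare except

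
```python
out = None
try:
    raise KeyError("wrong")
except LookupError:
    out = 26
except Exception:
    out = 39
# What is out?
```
26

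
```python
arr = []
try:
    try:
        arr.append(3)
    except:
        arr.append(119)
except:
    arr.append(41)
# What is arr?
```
[3]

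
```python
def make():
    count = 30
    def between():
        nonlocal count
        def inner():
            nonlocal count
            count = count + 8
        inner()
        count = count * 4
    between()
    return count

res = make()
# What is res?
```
152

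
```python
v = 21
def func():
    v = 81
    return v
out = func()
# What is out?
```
81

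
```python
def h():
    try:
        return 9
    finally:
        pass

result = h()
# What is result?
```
9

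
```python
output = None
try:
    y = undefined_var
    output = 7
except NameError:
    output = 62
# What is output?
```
62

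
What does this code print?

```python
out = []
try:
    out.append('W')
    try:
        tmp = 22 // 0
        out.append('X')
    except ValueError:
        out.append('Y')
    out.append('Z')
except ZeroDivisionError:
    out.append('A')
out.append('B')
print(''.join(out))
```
WAB

Inner handler doesn't match, propagates to outer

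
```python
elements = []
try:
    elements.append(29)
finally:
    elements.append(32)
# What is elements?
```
[29, 32]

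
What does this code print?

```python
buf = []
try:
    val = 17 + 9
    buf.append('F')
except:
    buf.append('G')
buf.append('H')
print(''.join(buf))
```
FH

No exception, try block completes normally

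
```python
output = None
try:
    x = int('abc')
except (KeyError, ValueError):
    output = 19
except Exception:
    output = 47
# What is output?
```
19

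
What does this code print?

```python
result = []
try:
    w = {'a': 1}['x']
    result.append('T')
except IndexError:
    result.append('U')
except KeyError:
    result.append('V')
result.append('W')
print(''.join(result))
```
VW

KeyError is caught by its specific handler, not IndexError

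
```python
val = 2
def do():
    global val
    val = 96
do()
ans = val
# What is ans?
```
96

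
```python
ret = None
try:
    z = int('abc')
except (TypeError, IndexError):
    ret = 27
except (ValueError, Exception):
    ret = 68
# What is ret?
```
68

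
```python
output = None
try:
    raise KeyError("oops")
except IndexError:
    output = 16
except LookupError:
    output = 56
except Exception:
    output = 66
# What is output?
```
56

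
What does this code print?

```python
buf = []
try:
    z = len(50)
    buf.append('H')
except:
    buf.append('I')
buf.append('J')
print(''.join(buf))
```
IJ

Exception raised in try, caught by bare except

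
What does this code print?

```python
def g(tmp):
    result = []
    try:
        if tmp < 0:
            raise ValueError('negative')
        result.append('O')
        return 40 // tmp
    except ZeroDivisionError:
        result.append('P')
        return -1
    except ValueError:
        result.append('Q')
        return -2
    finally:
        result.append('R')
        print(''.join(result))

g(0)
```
OPR

tmp=0 causes ZeroDivisionError, caught, finally prints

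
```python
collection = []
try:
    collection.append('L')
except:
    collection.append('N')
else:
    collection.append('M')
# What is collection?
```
['L', 'M']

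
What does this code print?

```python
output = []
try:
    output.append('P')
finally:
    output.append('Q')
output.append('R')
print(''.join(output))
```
PQR

try/finally without except, no exception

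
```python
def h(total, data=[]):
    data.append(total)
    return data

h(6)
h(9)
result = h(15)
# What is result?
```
[6, 9, 15]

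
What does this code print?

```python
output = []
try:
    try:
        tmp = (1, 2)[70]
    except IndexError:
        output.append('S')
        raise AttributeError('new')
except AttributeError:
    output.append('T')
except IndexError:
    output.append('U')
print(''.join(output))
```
ST

New AttributeError raised, caught by outer AttributeError handler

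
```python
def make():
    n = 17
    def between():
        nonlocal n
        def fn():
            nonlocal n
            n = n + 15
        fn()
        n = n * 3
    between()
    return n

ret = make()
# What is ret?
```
96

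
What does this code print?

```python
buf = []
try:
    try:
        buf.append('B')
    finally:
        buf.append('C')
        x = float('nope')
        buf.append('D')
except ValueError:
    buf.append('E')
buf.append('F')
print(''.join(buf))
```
BCEF

Exception in inner finally caught by outer except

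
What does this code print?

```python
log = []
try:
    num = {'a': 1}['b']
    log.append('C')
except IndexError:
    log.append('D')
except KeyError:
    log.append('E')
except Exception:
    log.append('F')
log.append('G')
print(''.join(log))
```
EG

KeyError matches before generic Exception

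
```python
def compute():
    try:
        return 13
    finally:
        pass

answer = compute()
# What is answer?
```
13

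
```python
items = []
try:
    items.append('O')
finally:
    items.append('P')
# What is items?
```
['O', 'P']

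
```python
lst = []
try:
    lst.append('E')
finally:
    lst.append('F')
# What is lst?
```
['E', 'F']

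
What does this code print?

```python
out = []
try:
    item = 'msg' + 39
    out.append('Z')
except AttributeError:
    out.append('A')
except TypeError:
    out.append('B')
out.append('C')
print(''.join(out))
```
BC

TypeError is caught by its specific handler, not AttributeError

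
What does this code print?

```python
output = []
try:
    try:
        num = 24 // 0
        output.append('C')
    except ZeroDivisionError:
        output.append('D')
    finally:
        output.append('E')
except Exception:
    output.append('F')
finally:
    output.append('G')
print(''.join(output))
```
DEG

Both finally blocks run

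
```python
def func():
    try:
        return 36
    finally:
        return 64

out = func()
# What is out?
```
64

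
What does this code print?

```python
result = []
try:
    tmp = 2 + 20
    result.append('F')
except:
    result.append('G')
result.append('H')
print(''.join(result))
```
FH

No exception, try block completes normally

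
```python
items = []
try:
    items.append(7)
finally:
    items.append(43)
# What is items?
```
[7, 43]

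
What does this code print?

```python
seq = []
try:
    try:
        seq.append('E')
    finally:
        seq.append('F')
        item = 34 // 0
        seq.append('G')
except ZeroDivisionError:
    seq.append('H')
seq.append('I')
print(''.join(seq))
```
EFHI

Exception in inner finally caught by outer except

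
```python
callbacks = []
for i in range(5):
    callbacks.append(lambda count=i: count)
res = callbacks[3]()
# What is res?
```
3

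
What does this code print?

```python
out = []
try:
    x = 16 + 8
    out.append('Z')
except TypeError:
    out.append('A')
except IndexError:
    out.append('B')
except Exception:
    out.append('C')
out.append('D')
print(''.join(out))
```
ZD

No exception, try block completes normally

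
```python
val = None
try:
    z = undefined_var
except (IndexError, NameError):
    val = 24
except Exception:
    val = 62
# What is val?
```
24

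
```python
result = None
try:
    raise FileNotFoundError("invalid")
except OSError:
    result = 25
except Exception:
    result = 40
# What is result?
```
25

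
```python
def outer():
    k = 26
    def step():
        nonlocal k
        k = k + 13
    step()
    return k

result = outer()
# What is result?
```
39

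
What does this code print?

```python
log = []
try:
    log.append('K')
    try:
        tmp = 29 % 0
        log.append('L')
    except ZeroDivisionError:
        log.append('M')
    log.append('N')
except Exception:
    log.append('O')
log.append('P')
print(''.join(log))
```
KMNP

Inner exception caught by inner handler, outer continues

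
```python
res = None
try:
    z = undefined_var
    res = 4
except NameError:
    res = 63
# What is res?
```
63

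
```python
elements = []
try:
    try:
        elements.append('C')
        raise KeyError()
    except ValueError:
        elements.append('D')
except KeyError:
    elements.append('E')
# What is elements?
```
['C', 'E']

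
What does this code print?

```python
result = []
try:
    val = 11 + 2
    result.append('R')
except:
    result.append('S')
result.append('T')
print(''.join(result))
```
RT

No exception, try block completes normally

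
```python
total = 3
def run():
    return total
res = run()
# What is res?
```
3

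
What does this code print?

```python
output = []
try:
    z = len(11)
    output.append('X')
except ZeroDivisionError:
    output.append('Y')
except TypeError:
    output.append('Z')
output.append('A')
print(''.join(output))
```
ZA

TypeError is caught by its specific handler, not ZeroDivisionError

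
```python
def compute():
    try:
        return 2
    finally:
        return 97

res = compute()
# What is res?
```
97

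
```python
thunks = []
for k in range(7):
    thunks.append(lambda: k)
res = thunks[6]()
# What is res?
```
6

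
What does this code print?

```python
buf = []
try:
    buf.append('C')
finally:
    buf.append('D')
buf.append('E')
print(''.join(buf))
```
CDE

try/finally without except, no exception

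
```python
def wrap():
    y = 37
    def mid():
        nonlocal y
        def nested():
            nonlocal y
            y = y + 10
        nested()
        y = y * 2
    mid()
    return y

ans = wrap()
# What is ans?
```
94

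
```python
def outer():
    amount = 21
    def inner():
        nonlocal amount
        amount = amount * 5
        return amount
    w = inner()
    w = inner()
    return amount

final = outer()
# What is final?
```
525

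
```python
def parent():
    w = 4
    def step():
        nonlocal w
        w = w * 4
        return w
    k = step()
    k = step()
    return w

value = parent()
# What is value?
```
64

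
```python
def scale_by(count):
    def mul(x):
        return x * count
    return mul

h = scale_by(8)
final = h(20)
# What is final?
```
160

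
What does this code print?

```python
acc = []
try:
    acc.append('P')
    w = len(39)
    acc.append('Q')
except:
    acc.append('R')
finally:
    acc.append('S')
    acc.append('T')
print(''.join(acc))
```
PRST

Code before exception runs, then except, then all of finally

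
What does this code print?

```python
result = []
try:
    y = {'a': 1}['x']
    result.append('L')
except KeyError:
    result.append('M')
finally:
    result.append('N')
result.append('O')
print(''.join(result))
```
MNO

finally always runs, even after exception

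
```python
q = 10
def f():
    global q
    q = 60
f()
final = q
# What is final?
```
60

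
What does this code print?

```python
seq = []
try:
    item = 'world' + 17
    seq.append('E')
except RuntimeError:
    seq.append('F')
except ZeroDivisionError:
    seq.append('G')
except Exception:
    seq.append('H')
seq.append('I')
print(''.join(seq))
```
HI

TypeError not specifically caught, falls to Exception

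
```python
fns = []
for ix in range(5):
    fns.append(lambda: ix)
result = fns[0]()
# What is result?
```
4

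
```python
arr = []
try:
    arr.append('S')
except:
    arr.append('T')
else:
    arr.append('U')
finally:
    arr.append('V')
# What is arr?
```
['S', 'U', 'V']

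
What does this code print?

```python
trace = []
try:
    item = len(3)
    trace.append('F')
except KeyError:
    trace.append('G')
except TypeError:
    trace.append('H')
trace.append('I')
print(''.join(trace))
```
HI

TypeError is caught by its specific handler, not KeyError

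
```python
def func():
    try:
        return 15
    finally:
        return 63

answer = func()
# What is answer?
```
63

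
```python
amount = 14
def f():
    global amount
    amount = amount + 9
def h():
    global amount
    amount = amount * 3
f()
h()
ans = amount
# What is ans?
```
69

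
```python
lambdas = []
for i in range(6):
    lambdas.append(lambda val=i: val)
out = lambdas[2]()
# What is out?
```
2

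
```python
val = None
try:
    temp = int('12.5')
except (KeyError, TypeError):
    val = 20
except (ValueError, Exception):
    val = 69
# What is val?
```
69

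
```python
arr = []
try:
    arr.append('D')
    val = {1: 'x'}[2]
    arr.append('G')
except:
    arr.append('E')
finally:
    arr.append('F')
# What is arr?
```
['D', 'E', 'F']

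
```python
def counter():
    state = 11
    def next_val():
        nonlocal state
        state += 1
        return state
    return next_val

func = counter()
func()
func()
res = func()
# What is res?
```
14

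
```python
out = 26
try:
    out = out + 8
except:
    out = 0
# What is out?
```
34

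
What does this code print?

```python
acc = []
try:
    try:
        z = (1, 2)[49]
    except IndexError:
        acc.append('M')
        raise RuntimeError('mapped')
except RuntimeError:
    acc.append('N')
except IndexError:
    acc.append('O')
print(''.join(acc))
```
MN

New RuntimeError raised, caught by outer RuntimeError handler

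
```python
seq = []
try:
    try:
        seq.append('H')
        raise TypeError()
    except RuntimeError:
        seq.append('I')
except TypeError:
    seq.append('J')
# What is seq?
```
['H', 'J']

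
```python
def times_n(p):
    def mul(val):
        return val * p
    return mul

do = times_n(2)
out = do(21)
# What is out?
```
42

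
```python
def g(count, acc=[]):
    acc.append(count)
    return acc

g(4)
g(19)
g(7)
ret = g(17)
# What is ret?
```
[4, 19, 7, 17]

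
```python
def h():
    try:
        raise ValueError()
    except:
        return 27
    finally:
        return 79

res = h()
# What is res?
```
79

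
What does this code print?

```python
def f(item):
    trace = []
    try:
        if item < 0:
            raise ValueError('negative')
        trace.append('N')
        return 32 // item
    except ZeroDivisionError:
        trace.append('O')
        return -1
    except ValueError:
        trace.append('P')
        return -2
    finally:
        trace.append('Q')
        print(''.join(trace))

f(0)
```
NOQ

item=0 causes ZeroDivisionError, caught, finally prints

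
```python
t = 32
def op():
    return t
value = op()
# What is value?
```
32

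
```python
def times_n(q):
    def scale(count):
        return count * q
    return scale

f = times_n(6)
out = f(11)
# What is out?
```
66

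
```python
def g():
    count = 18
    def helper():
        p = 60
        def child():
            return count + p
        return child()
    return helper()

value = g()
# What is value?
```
78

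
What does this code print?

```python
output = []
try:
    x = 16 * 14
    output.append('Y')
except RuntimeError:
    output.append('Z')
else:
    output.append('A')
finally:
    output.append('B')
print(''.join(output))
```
YAB

else runs before finally when no exception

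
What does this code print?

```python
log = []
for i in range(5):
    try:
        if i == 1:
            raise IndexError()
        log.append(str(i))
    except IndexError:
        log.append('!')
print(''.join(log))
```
0!234

Exception on i=1 caught, loop continues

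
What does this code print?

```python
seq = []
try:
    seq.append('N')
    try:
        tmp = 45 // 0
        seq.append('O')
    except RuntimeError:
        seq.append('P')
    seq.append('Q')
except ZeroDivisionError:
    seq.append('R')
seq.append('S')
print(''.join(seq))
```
NRS

Inner handler doesn't match, propagates to outer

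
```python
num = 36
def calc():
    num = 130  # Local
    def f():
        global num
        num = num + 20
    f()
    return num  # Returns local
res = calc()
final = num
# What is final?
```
56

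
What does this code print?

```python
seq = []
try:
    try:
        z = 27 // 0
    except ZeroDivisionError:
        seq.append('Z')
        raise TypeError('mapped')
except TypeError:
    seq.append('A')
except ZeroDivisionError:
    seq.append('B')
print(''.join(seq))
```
ZA

New TypeError raised, caught by outer TypeError handler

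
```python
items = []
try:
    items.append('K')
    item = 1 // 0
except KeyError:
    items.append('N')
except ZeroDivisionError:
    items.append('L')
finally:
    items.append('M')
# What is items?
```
['K', 'L', 'M']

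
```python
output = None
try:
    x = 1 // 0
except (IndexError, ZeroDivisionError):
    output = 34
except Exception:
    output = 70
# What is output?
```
34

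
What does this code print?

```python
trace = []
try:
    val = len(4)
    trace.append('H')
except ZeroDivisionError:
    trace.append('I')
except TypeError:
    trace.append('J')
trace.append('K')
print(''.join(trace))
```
JK

TypeError is caught by its specific handler, not ZeroDivisionError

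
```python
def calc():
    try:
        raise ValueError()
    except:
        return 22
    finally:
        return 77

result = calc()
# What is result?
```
77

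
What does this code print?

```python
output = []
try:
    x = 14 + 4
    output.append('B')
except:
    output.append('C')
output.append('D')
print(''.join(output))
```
BD

No exception, try block completes normally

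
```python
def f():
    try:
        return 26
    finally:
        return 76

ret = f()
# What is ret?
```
76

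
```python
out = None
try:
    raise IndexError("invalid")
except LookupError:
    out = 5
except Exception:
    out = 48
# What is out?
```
5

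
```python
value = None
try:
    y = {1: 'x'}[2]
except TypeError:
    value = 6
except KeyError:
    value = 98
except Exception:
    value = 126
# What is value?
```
98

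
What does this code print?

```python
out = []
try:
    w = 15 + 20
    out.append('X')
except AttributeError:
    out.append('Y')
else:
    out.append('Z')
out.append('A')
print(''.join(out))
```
XZA

else block runs when no exception occurs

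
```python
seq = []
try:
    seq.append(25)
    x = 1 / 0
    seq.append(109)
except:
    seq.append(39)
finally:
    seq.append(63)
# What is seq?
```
[25, 39, 63]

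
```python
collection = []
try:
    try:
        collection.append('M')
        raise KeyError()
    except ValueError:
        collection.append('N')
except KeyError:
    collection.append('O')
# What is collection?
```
['M', 'O']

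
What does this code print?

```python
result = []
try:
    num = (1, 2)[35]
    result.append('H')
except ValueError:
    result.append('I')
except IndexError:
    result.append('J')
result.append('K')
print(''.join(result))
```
JK

IndexError is caught by its specific handler, not ValueError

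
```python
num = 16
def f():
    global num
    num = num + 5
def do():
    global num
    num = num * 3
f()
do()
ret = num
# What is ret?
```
63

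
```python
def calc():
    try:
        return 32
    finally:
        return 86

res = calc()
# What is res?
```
86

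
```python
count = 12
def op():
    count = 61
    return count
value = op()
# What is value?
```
61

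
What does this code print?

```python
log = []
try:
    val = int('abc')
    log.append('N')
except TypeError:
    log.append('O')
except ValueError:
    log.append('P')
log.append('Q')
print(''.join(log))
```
PQ

ValueError is caught by its specific handler, not TypeError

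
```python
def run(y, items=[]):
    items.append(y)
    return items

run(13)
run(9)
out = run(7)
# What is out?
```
[13, 9, 7]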